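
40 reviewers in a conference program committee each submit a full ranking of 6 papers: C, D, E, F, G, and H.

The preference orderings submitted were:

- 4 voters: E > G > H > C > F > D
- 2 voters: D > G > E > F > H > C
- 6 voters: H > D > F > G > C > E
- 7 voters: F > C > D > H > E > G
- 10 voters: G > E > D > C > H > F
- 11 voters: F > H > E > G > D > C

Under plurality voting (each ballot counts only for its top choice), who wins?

First-place vote totals:
  C: 0
  D: 2
  E: 4
  F: 18
  G: 10
  H: 6
F has the most first-place votes.

F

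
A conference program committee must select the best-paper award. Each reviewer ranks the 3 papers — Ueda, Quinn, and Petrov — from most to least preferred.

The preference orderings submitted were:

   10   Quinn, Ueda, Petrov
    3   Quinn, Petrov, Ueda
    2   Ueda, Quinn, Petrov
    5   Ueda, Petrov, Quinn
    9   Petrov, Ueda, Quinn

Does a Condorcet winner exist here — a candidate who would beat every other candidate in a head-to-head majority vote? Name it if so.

Ueda

Head-to-head results (29 voters total):
Ueda vs Quinn: Ueda wins 16–13.
Ueda vs Petrov: Ueda wins 17–12.
Quinn vs Petrov: Quinn wins 15–14.
Ueda beats each rival — Quinn (16–13), Petrov (17–12) — so Ueda is the Condorcet winner.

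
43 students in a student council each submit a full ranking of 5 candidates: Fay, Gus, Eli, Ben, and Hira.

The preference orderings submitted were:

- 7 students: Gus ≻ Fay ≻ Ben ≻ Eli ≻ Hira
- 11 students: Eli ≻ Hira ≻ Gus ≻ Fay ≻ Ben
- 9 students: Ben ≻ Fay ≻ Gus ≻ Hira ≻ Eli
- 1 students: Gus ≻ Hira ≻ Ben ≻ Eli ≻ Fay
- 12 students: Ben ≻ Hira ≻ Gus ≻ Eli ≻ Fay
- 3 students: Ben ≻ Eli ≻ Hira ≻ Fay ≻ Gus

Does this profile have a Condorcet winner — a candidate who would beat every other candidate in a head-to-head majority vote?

Yes

Head-to-head results (43 voters total):
Fay vs Gus: Gus wins 31–12.
Fay vs Eli: Eli wins 27–16.
Fay vs Ben: Ben wins 25–18.
Fay vs Hira: Hira wins 27–16.
Gus vs Eli: Gus wins 29–14.
Gus vs Ben: Ben wins 24–19.
Gus vs Hira: Hira wins 26–17.
Eli vs Ben: Ben wins 32–11.
Eli vs Hira: Hira wins 22–21.
Ben vs Hira: Ben wins 31–12.
Ben beats each rival — Fay (25–18), Gus (24–19), Eli (32–11), Hira (31–12) — so Ben is the Condorcet winner.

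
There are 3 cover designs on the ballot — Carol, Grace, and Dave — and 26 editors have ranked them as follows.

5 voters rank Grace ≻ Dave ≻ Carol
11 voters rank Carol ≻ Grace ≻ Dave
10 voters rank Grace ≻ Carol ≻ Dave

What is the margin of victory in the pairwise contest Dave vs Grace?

Ballots ranking Dave above Grace: 0.
Ballots ranking Grace above Dave: 5+11+10 = 26.
Grace wins 26–0, a margin of 26.

26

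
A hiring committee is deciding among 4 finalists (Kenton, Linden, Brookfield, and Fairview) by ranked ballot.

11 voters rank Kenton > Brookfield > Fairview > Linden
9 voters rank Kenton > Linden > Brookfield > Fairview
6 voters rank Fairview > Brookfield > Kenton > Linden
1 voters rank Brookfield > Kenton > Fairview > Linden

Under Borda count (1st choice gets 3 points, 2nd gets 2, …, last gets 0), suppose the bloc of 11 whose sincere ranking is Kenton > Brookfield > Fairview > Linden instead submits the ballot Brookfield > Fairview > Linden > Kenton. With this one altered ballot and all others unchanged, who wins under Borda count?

Borda totals with the altered ballot: Kenton 35, Linden 29, Brookfield 57, Fairview 41.
The switch changes the winner from Kenton to Brookfield.

Brookfield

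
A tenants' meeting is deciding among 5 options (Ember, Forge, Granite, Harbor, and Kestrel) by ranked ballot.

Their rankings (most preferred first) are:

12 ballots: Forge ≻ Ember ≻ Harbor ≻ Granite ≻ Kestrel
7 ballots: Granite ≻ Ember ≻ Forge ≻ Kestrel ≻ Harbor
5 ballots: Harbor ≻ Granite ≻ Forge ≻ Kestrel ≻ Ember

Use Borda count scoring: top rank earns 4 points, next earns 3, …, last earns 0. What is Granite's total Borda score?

Borda scores:
  Ember: 12·3 + 7·3 + 5·0 = 57
  Forge: 12·4 + 7·2 + 5·2 = 72
  Granite: 12·1 + 7·4 + 5·3 = 55
  Harbor: 12·2 + 7·0 + 5·4 = 44
  Kestrel: 12·0 + 7·1 + 5·1 = 12

55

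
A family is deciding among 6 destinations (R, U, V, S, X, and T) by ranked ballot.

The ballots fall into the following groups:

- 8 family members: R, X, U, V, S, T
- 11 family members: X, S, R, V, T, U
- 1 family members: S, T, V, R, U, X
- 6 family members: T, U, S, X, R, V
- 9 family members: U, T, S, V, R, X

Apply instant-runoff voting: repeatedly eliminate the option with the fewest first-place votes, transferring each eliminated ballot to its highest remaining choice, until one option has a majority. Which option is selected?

X

Round 1: X 11, U 9, R 8, T 6, S 1, V 0. V has the fewest and is eliminated.
Round 2: X 11, U 9, R 8, T 6, S 1. S has the fewest and is eliminated.
Round 3: X 11, U 9, R 8, T 7. T has the fewest and is eliminated.
Round 4: U 15, X 11, R 9. R has the fewest and is eliminated.
Round 5: X 19, U 16. X has a majority.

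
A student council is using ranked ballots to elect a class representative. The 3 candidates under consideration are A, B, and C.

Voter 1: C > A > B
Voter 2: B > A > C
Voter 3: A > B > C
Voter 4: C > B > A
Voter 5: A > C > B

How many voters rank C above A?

Ballots ranking C above A: 2.
Ballots ranking A above C: 3.
So 2 of 5 voters prefer C to A.

2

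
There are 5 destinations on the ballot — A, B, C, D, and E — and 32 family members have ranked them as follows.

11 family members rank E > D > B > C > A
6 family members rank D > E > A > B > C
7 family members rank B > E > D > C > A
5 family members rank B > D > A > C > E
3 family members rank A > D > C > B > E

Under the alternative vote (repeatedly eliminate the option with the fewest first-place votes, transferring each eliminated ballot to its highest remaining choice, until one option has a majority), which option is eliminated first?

Round 1: B 12, E 11, D 6, A 3, C 0. C has the fewest and is eliminated.
Round 2: B 12, E 11, D 6, A 3. A has the fewest and is eliminated.
Round 3: B 12, E 11, D 9. D has the fewest and is eliminated.
Round 4: E 17, B 15. E has a majority.

C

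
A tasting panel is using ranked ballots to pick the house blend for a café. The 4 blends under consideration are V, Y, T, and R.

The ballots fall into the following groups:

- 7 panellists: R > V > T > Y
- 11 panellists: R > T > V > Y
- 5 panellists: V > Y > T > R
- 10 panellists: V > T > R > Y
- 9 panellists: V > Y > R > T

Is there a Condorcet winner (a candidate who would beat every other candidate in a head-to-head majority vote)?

Head-to-head results (42 voters total):
V vs Y: V wins 42–0.
V vs T: V wins 31–11.
V vs R: V wins 24–18.
Y vs T: T wins 28–14.
Y vs R: R wins 28–14.
T vs R: R wins 27–15.
V beats each rival — Y (42–0), T (31–11), R (24–18) — so V is the Condorcet winner.

Yes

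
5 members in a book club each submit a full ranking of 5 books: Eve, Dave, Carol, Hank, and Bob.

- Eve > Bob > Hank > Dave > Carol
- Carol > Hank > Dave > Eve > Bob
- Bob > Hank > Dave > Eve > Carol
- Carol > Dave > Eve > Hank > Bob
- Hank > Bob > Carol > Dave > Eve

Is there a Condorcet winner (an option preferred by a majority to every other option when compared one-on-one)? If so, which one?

Hank

Head-to-head results (5 voters total):
Eve vs Dave: Dave wins 4–1.
Eve vs Carol: Carol wins 3–2.
Eve vs Hank: Hank wins 3–2.
Eve vs Bob: Eve wins 3–2.
Dave vs Carol: Carol wins 3–2.
Dave vs Hank: Hank wins 4–1.
Dave vs Bob: Bob wins 3–2.
Carol vs Hank: Hank wins 3–2.
Carol vs Bob: Bob wins 3–2.
Hank vs Bob: Hank wins 3–2.
Hank beats each rival — Eve (3–2), Dave (4–1), Carol (3–2), Bob (3–2) — so Hank is the Condorcet winner.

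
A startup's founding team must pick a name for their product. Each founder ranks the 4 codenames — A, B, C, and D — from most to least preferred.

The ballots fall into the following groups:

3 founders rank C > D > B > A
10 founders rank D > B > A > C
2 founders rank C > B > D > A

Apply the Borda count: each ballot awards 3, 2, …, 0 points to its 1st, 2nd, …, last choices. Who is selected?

D

Borda scores:
  A: 3·0 + 10·1 + 2·0 = 10
  B: 3·1 + 10·2 + 2·2 = 27
  C: 3·3 + 10·0 + 2·3 = 15
  D: 3·2 + 10·3 + 2·1 = 38
D has the highest total.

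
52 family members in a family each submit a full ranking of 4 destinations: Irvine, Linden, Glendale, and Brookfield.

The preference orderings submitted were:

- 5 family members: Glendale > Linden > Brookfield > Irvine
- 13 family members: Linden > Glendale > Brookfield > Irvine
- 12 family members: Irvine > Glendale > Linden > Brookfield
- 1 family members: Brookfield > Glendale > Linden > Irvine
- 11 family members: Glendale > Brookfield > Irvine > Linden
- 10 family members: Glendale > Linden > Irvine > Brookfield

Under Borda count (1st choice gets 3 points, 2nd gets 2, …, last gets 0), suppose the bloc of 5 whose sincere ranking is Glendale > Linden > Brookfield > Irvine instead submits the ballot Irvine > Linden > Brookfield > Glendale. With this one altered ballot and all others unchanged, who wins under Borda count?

Borda totals with the altered ballot: Irvine 72, Linden 82, Glendale 115, Brookfield 43.
The winner is unchanged: still Glendale.

Glendale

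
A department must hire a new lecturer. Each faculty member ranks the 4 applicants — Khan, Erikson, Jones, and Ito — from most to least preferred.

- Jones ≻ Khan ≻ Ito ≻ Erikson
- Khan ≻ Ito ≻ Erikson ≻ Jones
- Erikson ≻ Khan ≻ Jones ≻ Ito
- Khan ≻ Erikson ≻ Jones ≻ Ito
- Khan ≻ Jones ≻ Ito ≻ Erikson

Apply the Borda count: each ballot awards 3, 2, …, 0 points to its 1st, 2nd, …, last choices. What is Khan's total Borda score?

Borda scores:
  Khan: 2 + 3 + 2 + 3 + 3 = 13
  Erikson: 0 + 1 + 3 + 2 + 0 = 6
  Jones: 3 + 0 + 1 + 1 + 2 = 7
  Ito: 1 + 2 + 0 + 0 + 1 = 4

13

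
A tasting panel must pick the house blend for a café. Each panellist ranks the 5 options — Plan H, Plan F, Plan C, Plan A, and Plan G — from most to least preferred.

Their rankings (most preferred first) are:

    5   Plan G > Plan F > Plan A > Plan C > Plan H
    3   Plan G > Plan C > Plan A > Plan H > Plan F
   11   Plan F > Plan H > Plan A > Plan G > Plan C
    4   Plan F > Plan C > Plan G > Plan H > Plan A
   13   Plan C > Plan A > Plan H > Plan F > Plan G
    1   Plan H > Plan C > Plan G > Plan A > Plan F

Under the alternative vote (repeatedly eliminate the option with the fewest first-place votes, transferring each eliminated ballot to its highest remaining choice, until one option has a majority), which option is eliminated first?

Plan A

Round 1: Plan F 15, Plan C 13, Plan G 8, Plan H 1, Plan A 0. Plan A has the fewest and is eliminated.
Round 2: Plan F 15, Plan C 13, Plan G 8, Plan H 1. Plan H has the fewest and is eliminated.
Round 3: Plan F 15, Plan C 14, Plan G 8. Plan G has the fewest and is eliminated.
Round 4: Plan F 20, Plan C 17. Plan F has a majority.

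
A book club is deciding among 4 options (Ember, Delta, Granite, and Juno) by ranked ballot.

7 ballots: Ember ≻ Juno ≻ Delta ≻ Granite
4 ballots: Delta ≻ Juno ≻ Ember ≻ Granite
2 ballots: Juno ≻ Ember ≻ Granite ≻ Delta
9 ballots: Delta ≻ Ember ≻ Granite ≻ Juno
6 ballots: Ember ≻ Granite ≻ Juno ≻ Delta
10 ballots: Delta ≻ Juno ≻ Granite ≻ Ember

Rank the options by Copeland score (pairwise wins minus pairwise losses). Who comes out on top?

Pairwise results:
  Ember vs Delta: Delta wins 23–15.
  Ember vs Granite: Ember wins 28–10.
  Ember vs Juno: Ember wins 22–16.
  Delta vs Granite: Delta wins 30–8.
  Delta vs Juno: Delta wins 23–15.
  Granite vs Juno: Juno wins 23–15.
Copeland scores (wins − losses):
  Ember: 2 − 1 = 1
  Delta: 3 − 0 = 3
  Granite: 0 − 3 = -3
  Juno: 1 − 2 = -1
Delta has the best Copeland score.

Delta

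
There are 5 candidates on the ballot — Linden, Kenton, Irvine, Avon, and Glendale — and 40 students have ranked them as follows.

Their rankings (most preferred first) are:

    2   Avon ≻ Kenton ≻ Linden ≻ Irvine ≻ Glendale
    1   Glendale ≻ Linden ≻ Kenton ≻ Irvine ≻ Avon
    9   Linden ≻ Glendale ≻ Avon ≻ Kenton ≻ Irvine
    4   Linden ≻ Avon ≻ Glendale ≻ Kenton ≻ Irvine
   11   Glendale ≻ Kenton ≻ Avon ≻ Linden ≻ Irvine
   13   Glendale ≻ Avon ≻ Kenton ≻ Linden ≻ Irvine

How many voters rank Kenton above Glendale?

Ballots ranking Kenton above Glendale: 2.
Ballots ranking Glendale above Kenton: 1+9+4+11+13 = 38.
So 2 of 40 voters prefer Kenton to Glendale.

2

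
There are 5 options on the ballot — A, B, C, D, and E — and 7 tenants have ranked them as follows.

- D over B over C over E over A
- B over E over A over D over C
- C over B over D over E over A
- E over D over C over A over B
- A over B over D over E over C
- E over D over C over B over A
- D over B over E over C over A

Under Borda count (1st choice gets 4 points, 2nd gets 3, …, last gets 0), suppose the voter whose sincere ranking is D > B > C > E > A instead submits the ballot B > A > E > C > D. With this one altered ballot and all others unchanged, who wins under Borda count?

Borda totals with the altered ballot: A 10, B 18, C 10, D 15, E 17.
The switch changes the winner from D to B.

B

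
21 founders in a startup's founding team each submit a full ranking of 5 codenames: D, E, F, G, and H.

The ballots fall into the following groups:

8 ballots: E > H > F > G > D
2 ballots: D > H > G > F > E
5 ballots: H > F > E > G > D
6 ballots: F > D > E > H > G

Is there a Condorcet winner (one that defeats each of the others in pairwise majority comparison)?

Head-to-head results (21 voters total):
D vs E: E wins 13–8.
D vs F: F wins 19–2.
D vs G: G wins 13–8.
D vs H: H wins 13–8.
E vs F: F wins 13–8.
E vs G: E wins 19–2.
E vs H: E wins 14–7.
F vs G: F wins 19–2.
F vs H: H wins 15–6.
G vs H: H wins 21–0.
No candidate beats all others: E beats H beats F beats E, a majority cycle.

No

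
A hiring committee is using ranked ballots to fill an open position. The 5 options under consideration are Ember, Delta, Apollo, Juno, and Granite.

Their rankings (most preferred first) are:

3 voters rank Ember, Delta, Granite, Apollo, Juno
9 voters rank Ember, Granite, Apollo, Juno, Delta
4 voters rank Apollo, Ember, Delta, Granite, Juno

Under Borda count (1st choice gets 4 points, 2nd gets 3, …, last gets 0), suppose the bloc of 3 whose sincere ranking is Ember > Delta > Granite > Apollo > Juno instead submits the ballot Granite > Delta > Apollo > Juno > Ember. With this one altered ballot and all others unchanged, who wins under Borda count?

Borda totals with the altered ballot: Ember 48, Delta 17, Apollo 40, Juno 12, Granite 43.
The winner is unchanged: still Ember.

Ember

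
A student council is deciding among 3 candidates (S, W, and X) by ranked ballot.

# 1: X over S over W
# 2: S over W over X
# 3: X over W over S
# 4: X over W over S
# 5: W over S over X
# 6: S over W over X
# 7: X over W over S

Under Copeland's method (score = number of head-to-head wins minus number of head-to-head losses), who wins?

Pairwise results:
  S vs W: W wins 4–3.
  S vs X: X wins 4–3.
  W vs X: X wins 4–3.
Copeland scores (wins − losses):
  S: 0 − 2 = -2
  W: 1 − 1 = 0
  X: 2 − 0 = 2
X has the best Copeland score.

X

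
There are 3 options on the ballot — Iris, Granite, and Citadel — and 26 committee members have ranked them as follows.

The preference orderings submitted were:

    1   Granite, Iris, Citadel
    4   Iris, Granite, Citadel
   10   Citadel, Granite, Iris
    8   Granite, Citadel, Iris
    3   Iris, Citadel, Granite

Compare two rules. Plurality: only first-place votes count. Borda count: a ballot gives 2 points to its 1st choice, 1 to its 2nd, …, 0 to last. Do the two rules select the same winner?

No

Plurality first-place counts: Iris 7, Granite 9, Citadel 10 → Citadel.
Borda totals: Iris 15, Granite 32, Citadel 31 → Granite.
The two rules disagree: plurality picks Citadel, Borda picks Granite.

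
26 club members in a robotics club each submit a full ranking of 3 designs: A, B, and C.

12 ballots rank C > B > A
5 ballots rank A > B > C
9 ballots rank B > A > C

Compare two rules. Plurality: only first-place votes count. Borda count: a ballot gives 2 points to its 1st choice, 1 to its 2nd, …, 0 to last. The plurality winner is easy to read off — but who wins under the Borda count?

Plurality first-place counts: A 5, B 9, C 12 → C.
Borda totals: A 19, B 35, C 24 → B.

B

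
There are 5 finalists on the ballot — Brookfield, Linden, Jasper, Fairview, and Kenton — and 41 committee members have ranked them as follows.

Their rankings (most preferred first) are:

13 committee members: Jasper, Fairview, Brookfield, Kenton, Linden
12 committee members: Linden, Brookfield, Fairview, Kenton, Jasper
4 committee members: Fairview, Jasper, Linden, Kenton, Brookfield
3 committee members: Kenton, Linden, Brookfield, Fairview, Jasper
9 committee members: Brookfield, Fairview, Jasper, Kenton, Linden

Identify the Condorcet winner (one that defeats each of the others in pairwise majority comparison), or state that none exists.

Head-to-head results (41 voters total):
Brookfield vs Linden: Brookfield wins 22–19.
Brookfield vs Jasper: Brookfield wins 24–17.
Brookfield vs Fairview: Brookfield wins 24–17.
Brookfield vs Kenton: Brookfield wins 34–7.
Linden vs Jasper: Jasper wins 26–15.
Linden vs Fairview: Fairview wins 26–15.
Linden vs Kenton: Kenton wins 25–16.
Jasper vs Fairview: Fairview wins 28–13.
Jasper vs Kenton: Jasper wins 26–15.
Fairview vs Kenton: Fairview wins 38–3.
Brookfield beats each rival — Linden (22–19), Jasper (24–17), Fairview (24–17), Kenton (34–7) — so Brookfield is the Condorcet winner.

Brookfield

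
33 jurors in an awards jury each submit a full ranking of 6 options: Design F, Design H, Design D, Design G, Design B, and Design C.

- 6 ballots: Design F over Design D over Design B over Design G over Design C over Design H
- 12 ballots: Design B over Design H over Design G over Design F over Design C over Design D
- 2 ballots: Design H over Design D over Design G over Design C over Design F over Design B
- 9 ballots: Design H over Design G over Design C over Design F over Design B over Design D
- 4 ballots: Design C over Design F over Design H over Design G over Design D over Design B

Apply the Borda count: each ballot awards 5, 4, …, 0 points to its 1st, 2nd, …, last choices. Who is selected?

Borda scores:
  Design F: 6·5 + 12·2 + 2·1 + 9·2 + 4·4 = 90
  Design H: 6·0 + 12·4 + 2·5 + 9·5 + 4·3 = 115
  Design D: 6·4 + 12·0 + 2·4 + 9·0 + 4·1 = 36
  Design G: 6·2 + 12·3 + 2·3 + 9·4 + 4·2 = 98
  Design B: 6·3 + 12·5 + 2·0 + 9·1 + 4·0 = 87
  Design C: 6·1 + 12·1 + 2·2 + 9·3 + 4·5 = 69
Design H has the highest total.

Design H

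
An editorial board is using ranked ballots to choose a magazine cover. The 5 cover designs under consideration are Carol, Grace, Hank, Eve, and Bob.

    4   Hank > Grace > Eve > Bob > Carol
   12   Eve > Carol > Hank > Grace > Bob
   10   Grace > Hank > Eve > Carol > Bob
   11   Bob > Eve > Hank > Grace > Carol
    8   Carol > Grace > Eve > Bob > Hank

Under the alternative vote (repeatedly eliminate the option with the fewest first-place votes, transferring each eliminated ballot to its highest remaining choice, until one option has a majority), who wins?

Round 1: Eve 12, Bob 11, Grace 10, Carol 8, Hank 4. Hank has the fewest and is eliminated.
Round 2: Grace 14, Eve 12, Bob 11, Carol 8. Carol has the fewest and is eliminated.
Round 3: Grace 22, Eve 12, Bob 11. Bob has the fewest and is eliminated.
Round 4: Eve 23, Grace 22. Eve has a majority.

Eve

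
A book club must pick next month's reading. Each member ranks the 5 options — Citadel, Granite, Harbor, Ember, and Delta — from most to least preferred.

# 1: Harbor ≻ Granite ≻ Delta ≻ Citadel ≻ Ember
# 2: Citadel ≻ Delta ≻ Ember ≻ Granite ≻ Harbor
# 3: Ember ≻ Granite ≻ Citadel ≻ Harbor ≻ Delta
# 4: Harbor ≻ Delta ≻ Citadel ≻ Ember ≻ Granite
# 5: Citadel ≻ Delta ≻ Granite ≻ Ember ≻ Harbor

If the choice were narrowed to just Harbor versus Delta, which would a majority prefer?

Ballots ranking Harbor above Delta: 3.
Ballots ranking Delta above Harbor: 2.
Harbor wins the head-to-head, 3–2.

Harbor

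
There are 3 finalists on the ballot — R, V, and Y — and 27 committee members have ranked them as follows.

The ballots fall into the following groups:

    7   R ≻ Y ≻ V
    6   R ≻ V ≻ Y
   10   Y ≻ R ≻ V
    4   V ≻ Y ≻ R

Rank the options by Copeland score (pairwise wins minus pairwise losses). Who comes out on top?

Y

Pairwise results:
  R vs V: R wins 23–4.
  R vs Y: Y wins 14–13.
  V vs Y: Y wins 17–10.
Copeland scores (wins − losses):
  R: 1 − 1 = 0
  V: 0 − 2 = -2
  Y: 2 − 0 = 2
Y has the best Copeland score.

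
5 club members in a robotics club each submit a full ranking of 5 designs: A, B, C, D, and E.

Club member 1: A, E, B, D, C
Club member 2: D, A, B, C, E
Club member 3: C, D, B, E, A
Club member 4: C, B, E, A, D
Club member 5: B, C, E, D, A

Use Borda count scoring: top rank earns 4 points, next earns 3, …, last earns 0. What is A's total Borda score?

Borda scores:
  A: 4 + 3 + 0 + 1 + 0 = 8
  B: 2 + 2 + 2 + 3 + 4 = 13
  C: 0 + 1 + 4 + 4 + 3 = 12
  D: 1 + 4 + 3 + 0 + 1 = 9
  E: 3 + 0 + 1 + 2 + 2 = 8

8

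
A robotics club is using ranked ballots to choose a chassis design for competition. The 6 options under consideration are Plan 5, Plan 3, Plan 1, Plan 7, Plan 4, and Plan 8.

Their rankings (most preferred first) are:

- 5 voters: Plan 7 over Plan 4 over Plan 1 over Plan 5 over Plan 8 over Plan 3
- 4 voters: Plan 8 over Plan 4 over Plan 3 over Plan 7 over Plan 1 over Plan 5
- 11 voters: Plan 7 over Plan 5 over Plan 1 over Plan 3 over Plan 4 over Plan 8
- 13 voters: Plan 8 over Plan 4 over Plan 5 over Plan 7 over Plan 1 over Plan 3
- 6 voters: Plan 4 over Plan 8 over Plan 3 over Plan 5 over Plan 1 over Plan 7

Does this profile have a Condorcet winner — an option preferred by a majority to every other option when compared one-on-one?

Head-to-head results (39 voters total):
Plan 5 vs Plan 3: Plan 5 wins 29–10.
Plan 5 vs Plan 1: Plan 5 wins 30–9.
Plan 5 vs Plan 7: Plan 7 wins 20–19.
Plan 5 vs Plan 4: Plan 4 wins 28–11.
Plan 5 vs Plan 8: Plan 8 wins 23–16.
Plan 3 vs Plan 1: Plan 1 wins 29–10.
Plan 3 vs Plan 7: Plan 7 wins 29–10.
Plan 3 vs Plan 4: Plan 4 wins 28–11.
Plan 3 vs Plan 8: Plan 8 wins 28–11.
Plan 1 vs Plan 7: Plan 7 wins 33–6.
Plan 1 vs Plan 4: Plan 4 wins 28–11.
Plan 1 vs Plan 8: Plan 8 wins 23–16.
Plan 7 vs Plan 4: Plan 4 wins 23–16.
Plan 7 vs Plan 8: Plan 8 wins 23–16.
Plan 4 vs Plan 8: Plan 4 wins 22–17.
Plan 4 beats each rival — Plan 5 (28–11), Plan 3 (28–11), Plan 1 (28–11), Plan 7 (23–16), Plan 8 (22–17) — so Plan 4 is the Condorcet winner.

Yes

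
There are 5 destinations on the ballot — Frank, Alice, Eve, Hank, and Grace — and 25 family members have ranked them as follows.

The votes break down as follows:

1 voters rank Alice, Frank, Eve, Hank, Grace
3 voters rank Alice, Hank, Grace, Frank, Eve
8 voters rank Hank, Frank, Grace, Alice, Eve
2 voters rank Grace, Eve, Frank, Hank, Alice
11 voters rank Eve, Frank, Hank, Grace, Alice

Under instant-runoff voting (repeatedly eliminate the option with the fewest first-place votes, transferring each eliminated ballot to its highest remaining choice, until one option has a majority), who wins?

Eve

Round 1: Eve 11, Hank 8, Alice 4, Grace 2, Frank 0. Frank has the fewest and is eliminated.
Round 2: Eve 11, Hank 8, Alice 4, Grace 2. Grace has the fewest and is eliminated.
Round 3: Eve 13, Hank 8, Alice 4. Eve has a majority.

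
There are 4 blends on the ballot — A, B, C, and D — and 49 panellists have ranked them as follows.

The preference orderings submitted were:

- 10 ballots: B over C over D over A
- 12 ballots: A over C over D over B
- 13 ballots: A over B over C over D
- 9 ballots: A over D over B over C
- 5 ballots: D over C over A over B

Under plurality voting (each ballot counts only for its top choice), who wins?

A

First-place vote totals:
  A: 34
  B: 10
  C: 0
  D: 5
A has the most first-place votes.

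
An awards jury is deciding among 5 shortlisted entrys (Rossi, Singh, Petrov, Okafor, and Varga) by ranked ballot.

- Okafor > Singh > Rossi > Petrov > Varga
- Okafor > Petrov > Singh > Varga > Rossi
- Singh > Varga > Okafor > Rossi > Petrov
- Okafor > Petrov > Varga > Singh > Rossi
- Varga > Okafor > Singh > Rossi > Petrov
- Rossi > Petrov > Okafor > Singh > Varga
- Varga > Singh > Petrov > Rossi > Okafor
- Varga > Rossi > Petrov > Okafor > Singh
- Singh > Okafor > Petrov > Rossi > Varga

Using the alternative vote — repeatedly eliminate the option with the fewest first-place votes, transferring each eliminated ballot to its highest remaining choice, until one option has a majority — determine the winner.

Round 1: Okafor 3, Varga 3, Singh 2, Rossi 1, Petrov 0. Petrov has the fewest and is eliminated.
Round 2: Okafor 3, Varga 3, Singh 2, Rossi 1. Rossi has the fewest and is eliminated.
Round 3: Okafor 4, Varga 3, Singh 2. Singh has the fewest and is eliminated.
Round 4: Okafor 5, Varga 4. Okafor has a majority.

Okafor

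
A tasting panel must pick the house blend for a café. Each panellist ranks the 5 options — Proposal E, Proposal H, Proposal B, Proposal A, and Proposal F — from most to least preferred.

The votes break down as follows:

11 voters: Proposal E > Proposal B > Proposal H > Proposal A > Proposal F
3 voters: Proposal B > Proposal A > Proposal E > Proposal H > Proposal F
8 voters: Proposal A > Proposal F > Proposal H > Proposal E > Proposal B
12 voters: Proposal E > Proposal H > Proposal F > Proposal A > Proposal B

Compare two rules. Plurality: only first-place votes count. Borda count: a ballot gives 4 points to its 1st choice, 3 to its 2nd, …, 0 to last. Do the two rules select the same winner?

Plurality first-place counts: Proposal E 23, Proposal H 0, Proposal B 3, Proposal A 8, Proposal F 0 → Proposal E.
Borda totals: Proposal E 106, Proposal H 77, Proposal B 45, Proposal A 64, Proposal F 48 → Proposal E.
The two rules agree on Proposal E.

Yes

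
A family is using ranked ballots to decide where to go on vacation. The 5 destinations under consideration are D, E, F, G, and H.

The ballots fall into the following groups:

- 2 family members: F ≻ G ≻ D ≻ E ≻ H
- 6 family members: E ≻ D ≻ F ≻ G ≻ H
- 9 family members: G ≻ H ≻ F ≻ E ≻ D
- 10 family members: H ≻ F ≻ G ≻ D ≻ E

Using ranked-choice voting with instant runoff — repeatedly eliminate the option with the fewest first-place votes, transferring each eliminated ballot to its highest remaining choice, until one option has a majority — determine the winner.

G

Round 1: H 10, G 9, E 6, F 2, D 0. D has the fewest and is eliminated.
Round 2: H 10, G 9, E 6, F 2. F has the fewest and is eliminated.
Round 3: G 11, H 10, E 6. E has the fewest and is eliminated.
Round 4: G 17, H 10. G has a majority.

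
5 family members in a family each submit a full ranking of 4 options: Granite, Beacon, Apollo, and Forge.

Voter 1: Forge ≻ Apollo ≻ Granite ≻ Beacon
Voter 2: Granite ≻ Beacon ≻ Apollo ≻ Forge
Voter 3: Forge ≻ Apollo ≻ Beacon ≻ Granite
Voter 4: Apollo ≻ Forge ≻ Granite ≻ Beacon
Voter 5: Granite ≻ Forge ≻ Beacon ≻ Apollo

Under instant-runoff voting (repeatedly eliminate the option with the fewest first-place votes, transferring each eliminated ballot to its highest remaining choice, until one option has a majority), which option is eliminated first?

Beacon

Round 1: Granite 2, Forge 2, Apollo 1, Beacon 0. Beacon has the fewest and is eliminated.
Round 2: Granite 2, Forge 2, Apollo 1. Apollo has the fewest and is eliminated.
Round 3: Forge 3, Granite 2. Forge has a majority.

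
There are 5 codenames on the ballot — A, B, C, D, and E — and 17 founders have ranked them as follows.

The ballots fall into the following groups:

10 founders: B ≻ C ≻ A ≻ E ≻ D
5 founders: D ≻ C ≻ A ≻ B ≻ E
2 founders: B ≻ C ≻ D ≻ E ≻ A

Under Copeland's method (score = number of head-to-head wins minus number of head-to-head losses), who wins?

Pairwise results:
  A vs B: B wins 12–5.
  A vs C: C wins 17–0.
  A vs D: A wins 10–7.
  A vs E: A wins 15–2.
  B vs C: B wins 12–5.
  B vs D: B wins 12–5.
  B vs E: B wins 17–0.
  C vs D: C wins 12–5.
  C vs E: C wins 17–0.
  D vs E: E wins 10–7.
Copeland scores (wins − losses):
  A: 2 − 2 = 0
  B: 4 − 0 = 4
  C: 3 − 1 = 2
  D: 0 − 4 = -4
  E: 1 − 3 = -2
B has the best Copeland score.

B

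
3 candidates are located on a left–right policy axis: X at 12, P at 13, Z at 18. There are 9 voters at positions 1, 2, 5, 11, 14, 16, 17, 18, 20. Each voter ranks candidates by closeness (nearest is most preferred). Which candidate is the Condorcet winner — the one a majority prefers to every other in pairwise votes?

P

With single-peaked preferences on a line, the Condorcet winner is the candidate closest to the median voter.
The median voter (position 14) is closest to P at 13.
Check: P vs X — voters closer to P: 5 of 9.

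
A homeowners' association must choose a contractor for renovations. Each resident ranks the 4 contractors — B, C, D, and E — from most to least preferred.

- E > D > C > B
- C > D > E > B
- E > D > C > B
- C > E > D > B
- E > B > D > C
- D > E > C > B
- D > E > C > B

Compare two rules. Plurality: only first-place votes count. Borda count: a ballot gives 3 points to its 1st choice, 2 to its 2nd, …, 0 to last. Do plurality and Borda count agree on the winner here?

Plurality first-place counts: B 0, C 2, D 2, E 3 → E.
Borda totals: B 2, C 10, D 14, E 16 → E.
The two rules agree on E.

Yes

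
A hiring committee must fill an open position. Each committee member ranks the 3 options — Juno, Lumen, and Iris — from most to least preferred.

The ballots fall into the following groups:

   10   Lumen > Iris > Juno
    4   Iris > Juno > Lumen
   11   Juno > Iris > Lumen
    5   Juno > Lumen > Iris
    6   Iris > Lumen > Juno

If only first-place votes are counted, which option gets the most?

Juno

First-place vote totals:
  Juno: 16
  Lumen: 10
  Iris: 10
Juno has the most first-place votes.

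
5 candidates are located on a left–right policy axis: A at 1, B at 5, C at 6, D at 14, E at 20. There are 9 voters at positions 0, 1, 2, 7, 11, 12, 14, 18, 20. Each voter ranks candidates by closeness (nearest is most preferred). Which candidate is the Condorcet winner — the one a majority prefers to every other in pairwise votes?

With single-peaked preferences on a line, the Condorcet winner is the candidate closest to the median voter.
The median voter (position 11) is closest to D at 14.
Check: D vs A — voters closer to D: 5 of 9.

D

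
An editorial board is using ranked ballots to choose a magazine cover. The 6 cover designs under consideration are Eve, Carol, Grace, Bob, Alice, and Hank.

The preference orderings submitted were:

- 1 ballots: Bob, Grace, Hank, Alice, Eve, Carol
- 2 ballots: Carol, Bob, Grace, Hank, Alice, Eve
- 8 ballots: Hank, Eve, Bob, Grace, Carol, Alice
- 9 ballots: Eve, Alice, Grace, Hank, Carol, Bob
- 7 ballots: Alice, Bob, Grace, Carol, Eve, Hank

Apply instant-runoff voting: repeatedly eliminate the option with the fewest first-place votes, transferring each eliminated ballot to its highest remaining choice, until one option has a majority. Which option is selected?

Round 1: Eve 9, Hank 8, Alice 7, Carol 2, Bob 1, Grace 0. Grace has the fewest and is eliminated.
Round 2: Eve 9, Hank 8, Alice 7, Carol 2, Bob 1. Bob has the fewest and is eliminated.
Round 3: Eve 9, Hank 9, Alice 7, Carol 2. Carol has the fewest and is eliminated.
Round 4: Hank 11, Eve 9, Alice 7. Alice has the fewest and is eliminated.
Round 5: Eve 16, Hank 11. Eve has a majority.

Eve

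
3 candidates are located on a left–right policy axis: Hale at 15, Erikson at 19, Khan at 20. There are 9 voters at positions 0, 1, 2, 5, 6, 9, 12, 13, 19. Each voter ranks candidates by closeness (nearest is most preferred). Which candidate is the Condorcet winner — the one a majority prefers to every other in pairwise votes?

Hale

With single-peaked preferences on a line, the Condorcet winner is the candidate closest to the median voter.
The median voter (position 6) is closest to Hale at 15.
Check: Hale vs Khan — voters closer to Hale: 8 of 9.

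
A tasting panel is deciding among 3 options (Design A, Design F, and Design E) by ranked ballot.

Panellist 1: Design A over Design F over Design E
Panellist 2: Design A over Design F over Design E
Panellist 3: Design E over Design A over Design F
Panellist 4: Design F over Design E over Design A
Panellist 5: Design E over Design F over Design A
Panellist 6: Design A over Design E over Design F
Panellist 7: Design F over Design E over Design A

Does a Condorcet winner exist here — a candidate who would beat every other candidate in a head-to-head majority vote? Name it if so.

None — there is no Condorcet winner

Head-to-head results (7 voters total):
Design A vs Design F: Design A wins 4–3.
Design A vs Design E: Design E wins 4–3.
Design F vs Design E: Design F wins 4–3.
No candidate beats all others: Design A beats Design F beats Design E beats Design A, a majority cycle.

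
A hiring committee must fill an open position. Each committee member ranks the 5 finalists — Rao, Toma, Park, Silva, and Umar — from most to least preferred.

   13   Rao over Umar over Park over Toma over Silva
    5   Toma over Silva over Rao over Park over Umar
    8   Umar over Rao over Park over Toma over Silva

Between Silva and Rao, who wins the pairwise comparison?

Ballots ranking Silva above Rao: 5.
Ballots ranking Rao above Silva: 13+8 = 21.
Rao wins the head-to-head, 21–5.

Rao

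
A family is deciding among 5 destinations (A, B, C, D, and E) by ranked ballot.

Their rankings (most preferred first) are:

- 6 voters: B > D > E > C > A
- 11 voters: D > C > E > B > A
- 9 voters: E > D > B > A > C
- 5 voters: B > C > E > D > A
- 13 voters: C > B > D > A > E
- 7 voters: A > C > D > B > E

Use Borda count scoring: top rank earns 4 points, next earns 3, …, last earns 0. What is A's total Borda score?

Borda scores:
  A: 6·0 + 11·0 + 9·1 + 5·0 + 13·1 + 7·4 = 50
  B: 6·4 + 11·1 + 9·2 + 5·4 + 13·3 + 7·1 = 119
  C: 6·1 + 11·3 + 9·0 + 5·3 + 13·4 + 7·3 = 127
  D: 6·3 + 11·4 + 9·3 + 5·1 + 13·2 + 7·2 = 134
  E: 6·2 + 11·2 + 9·4 + 5·2 + 13·0 + 7·0 = 80

50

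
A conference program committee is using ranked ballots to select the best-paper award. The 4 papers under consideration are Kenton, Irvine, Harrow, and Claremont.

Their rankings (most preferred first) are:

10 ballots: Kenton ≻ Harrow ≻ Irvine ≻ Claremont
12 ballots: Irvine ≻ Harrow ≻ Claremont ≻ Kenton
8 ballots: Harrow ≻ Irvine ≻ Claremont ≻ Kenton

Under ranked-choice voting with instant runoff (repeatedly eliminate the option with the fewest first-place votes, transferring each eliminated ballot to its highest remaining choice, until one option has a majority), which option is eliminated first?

Claremont

Round 1: Irvine 12, Kenton 10, Harrow 8, Claremont 0. Claremont has the fewest and is eliminated.
Round 2: Irvine 12, Kenton 10, Harrow 8. Harrow has the fewest and is eliminated.
Round 3: Irvine 20, Kenton 10. Irvine has a majority.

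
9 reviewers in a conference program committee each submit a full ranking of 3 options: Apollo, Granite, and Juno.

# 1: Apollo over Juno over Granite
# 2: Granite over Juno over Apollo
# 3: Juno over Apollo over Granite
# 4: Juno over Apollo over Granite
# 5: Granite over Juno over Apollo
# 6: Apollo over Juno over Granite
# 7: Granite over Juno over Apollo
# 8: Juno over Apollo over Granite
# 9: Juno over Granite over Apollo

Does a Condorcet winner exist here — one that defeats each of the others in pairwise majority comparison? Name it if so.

Juno

Head-to-head results (9 voters total):
Apollo vs Granite: Apollo wins 5–4.
Apollo vs Juno: Juno wins 7–2.
Granite vs Juno: Juno wins 6–3.
Juno beats each rival — Apollo (7–2), Granite (6–3) — so Juno is the Condorcet winner.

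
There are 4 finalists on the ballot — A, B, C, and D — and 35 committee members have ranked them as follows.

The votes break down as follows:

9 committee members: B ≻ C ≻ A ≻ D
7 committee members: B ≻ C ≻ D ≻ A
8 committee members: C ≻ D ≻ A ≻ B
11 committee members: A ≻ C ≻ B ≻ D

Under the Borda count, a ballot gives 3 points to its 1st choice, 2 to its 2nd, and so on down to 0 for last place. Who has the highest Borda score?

C

Borda scores:
  A: 9·1 + 7·0 + 8·1 + 11·3 = 50
  B: 9·3 + 7·3 + 8·0 + 11·1 = 59
  C: 9·2 + 7·2 + 8·3 + 11·2 = 78
  D: 9·0 + 7·1 + 8·2 + 11·0 = 23
C has the highest total.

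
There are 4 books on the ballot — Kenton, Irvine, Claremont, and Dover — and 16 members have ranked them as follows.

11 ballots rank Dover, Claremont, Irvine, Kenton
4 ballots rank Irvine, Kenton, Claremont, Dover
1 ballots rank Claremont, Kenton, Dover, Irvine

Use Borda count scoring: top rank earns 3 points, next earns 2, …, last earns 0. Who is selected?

Dover

Borda scores:
  Kenton: 11·0 + 4·2 + 2 = 10
  Irvine: 11·1 + 4·3 + 0 = 23
  Claremont: 11·2 + 4·1 + 3 = 29
  Dover: 11·3 + 4·0 + 1 = 34
Dover has the highest total.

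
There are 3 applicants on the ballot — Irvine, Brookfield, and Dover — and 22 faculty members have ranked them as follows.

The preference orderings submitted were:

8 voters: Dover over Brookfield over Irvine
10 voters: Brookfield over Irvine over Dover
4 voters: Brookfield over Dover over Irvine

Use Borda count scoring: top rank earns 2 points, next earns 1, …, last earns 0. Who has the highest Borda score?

Brookfield

Borda scores:
  Irvine: 8·0 + 10·1 + 4·0 = 10
  Brookfield: 8·1 + 10·2 + 4·2 = 36
  Dover: 8·2 + 10·0 + 4·1 = 20
Brookfield has the highest total.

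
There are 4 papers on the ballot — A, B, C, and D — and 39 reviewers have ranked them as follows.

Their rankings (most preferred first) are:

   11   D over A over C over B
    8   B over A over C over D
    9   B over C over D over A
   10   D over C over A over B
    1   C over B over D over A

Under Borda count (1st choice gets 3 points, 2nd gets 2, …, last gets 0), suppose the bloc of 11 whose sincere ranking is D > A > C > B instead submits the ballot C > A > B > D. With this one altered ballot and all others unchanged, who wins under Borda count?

Borda totals with the altered ballot: A 48, B 64, C 82, D 40.
The switch changes the winner from D to C.

C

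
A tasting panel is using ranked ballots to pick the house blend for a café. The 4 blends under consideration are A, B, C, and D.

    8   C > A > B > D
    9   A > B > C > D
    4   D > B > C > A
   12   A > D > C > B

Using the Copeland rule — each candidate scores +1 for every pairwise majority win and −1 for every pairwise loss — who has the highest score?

Pairwise results:
  A vs B: A wins 29–4.
  A vs C: A wins 21–12.
  A vs D: A wins 29–4.
  B vs C: C wins 20–13.
  B vs D: B wins 17–16.
  C vs D: C wins 17–16.
Copeland scores (wins − losses):
  A: 3 − 0 = 3
  B: 1 − 2 = -1
  C: 2 − 1 = 1
  D: 0 − 3 = -3
A has the best Copeland score.

A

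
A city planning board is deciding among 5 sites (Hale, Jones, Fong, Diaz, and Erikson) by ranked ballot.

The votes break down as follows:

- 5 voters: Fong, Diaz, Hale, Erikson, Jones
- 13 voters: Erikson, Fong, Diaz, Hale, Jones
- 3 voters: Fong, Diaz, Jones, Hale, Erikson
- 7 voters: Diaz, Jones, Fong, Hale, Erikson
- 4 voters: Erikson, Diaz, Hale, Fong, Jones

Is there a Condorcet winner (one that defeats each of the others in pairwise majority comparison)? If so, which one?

Erikson

Head-to-head results (32 voters total):
Hale vs Jones: Hale wins 22–10.
Hale vs Fong: Fong wins 28–4.
Hale vs Diaz: Diaz wins 32–0.
Hale vs Erikson: Erikson wins 17–15.
Jones vs Fong: Fong wins 25–7.
Jones vs Diaz: Diaz wins 32–0.
Jones vs Erikson: Erikson wins 22–10.
Fong vs Diaz: Fong wins 21–11.
Fong vs Erikson: Erikson wins 17–15.
Diaz vs Erikson: Erikson wins 17–15.
Erikson beats each rival — Hale (17–15), Jones (22–10), Fong (17–15), Diaz (17–15) — so Erikson is the Condorcet winner.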